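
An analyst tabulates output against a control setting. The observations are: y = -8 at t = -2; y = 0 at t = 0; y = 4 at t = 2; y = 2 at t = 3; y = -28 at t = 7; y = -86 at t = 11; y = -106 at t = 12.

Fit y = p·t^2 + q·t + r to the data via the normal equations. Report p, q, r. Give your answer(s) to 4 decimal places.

Entries of XᵀX: Σt^2·t^2 = 37891, Σt^2·t = 3429, Σt^2 = 331, Σt·t = 331, Σt = 33, Σ1 = 7.
Moment sums: Σt^2·y = -27040, Σt·y = -2384, Σy = -222.
Normal equations: [[37891, 3429, 331]; [3429, 331, 33]; [331, 33, 7]]·[p, q, r]ᵀ = [-27040, -2384, -222]ᵀ.
Solving the 3×3 system (Gaussian elimination) gives p = -352589/358638, q = 340471/119546, r = 241621/179319.

p = -0.9831, q = 2.8480, r = 1.3474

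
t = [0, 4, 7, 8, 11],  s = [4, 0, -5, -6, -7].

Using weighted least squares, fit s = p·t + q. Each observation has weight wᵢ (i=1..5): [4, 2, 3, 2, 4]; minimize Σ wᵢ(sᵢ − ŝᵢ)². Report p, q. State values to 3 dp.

Normal-equation sums: Σwᵢ·t·t = 791, Σwᵢ·t = 89, Σwᵢ·1 = 15.
Moment sums: Σwᵢ·t·s = -509, Σwᵢ·s = -39.
Determinant 791·15 − 89² = 3944.
p = ((-509)·15 − 89·(-39))/3944 = -1041/986; q = (791·(-39) − 89·(-509))/3944 = 3613/986.

p = -1.056, q = 3.664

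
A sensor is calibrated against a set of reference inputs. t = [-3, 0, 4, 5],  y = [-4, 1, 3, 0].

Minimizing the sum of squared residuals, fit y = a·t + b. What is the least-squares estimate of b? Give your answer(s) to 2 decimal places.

Forming MᵀM = [[50, 6]; [6, 4]] and Mᵀy = [24, 0]ᵀ gives MᵀM·[a, b]ᵀ = Mᵀy.
Δ = 50·4 − 6² = 164.
a = (24·4 − 6·0)/164 = 24/41; b = (50·0 − 6·24)/164 = -36/41.

b = -0.88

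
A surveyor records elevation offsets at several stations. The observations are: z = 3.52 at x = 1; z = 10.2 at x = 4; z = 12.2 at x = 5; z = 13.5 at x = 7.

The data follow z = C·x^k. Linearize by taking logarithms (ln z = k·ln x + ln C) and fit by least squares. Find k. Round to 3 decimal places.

k = 0.720

Linearized form: ln z = k·ln x + ln C. From the 4 transformed points,
Σln x = 4.9416, Σ(ln x)² = 8.2987, Σln z = 8.6850, Σln x·ln z = 12.3100.
Normal system: [[8.2987, 4.9416]; [4.9416, 4]]·[k, ln C]ᵀ = [12.3100, 8.6850]ᵀ.
Δ = 8.2987·4 − (4.9416)² = 8.7748; k = (12.3100·4 − 4.9416·8.6850)/8.7748 = 0.72047, ln C = (8.2987·8.6850 − 4.9416·12.3100)/8.7748 = 1.28116.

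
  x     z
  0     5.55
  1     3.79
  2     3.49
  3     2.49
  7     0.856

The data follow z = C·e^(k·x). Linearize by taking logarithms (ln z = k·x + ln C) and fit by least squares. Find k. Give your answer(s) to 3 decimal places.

With ln zᵢ as the transformed response and xᵢ as the regressor:
AᵀA = [[63.0000, 13.0000]; [13.0000, 5]], rhs = [5.4806, 5.0529]ᵀ  (here Σx = 13.0000, Σ(x)² = 63.0000, Σln z = 5.0529, Σx·ln z = 5.4806).
Solving (det = 146.0000): k = -0.26222, ln C = 1.69234.

k = -0.262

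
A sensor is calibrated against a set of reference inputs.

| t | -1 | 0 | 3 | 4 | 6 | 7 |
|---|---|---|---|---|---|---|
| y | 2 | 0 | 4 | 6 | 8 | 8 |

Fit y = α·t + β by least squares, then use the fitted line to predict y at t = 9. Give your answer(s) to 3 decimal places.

The normal equations are: 111·α + 19·β = 138;  19·α + 6·β = 28.
Eliminating β: 6·(row 1) − 19·(row 2) gives 305·α = 6·138 − 19·28 = 296, so α = 296/305.
Then β = (28 − 19·(296/305))/6 = 486/305.
At t = 9: ŷ = (296/305)·(9) + (486/305)·(1) = 630/61.

ŷ = 10.328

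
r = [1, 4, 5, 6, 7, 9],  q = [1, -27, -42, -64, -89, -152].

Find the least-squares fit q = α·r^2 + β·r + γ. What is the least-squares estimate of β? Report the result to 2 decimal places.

β = 1.30

Setting ∂/∂α … = 0 gives: 11140·α + 1478·β + 208·γ = -20458;  1478·α + 208·β + 32·γ = -2692;  208·α + 32·β + 6·γ = -373.
(Σr^2·r^2 = 11140, Σr^2·r = 1478, Σr^2 = 208, Σr·r = 208, Σr = 32, Σ1 = 6, Σr^2·q = -20458, Σr·q = -2692, Σq = -373.)
Inverting the 3×3 Gram matrix, [α, β, γ]ᵀ = [-214/105, 137/105, 107/70]ᵀ.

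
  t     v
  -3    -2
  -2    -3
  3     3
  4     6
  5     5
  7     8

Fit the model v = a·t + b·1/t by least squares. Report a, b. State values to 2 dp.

a = 1.11, b = 0.22

Normal-equation sums: Σt·t = 112, Σt·1/t = 6, Σ1/t·1/t = 104981/176400.
And Σt·v = 126, Σ1/t·v = 143/21.
Normal equations: [[112, 6]; [6, 104981/176400]]·[a, b]ᵀ = [126, 143/21]ᵀ.
Eliminating b: (104981/176400)·(row 1) − 6·(row 2) gives (48281/1575)·a = (104981/176400)·126 − 6·(143/21) = 47781/1400, so a = 430029/386248.
Then b = ((143/21) − 6·(430029/386248))/(104981/176400) = 10500/48281.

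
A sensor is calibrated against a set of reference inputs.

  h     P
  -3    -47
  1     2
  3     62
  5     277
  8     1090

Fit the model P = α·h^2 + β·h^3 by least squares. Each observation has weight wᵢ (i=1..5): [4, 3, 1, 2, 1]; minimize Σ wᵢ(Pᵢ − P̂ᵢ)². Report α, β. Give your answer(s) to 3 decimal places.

α = 0.907, β = 2.018

Forming MᵀWM = [[5754, 38292]; [38292, 297042]] and MᵀWP = [82482, 634086]ᵀ gives MᵀWM·[α, β]ᵀ = MᵀWP.
det = 5754·297042 − 38292² = 242902404.
α = (82482·297042 − 38292·634086)/242902404 = 6116587/6747289; β = (5754·634086 − 38292·82482)/242902404 = 13614725/6747289.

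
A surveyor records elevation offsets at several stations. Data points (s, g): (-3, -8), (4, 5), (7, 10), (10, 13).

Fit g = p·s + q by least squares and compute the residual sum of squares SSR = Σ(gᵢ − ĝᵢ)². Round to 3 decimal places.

Setting ∂/∂p … = 0 gives: 174·p + 18·q = 244;  18·p + 4·q = 20.
Eliminating q: 4·(row 1) − 18·(row 2) gives 372·p = 4·244 − 18·20 = 616, so p = 154/93.
Then q = (20 − 18·(154/93))/4 = -76/31.
Residuals: -18/31, 77/93, 80/93, -103/93; SSR = 278/93.

SSR = 2.989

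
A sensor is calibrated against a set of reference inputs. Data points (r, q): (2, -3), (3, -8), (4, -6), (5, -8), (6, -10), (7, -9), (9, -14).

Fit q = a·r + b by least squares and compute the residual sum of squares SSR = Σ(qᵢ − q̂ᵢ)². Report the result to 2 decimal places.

The normal system AᵀA·[a, b]ᵀ = Aᵀq is [[220, 36]; [36, 7]]·[a, b]ᵀ = [-343, -58]ᵀ.
Δ = 220·7 − 36² = 244.
a = ((-343)·7 − 36·(-58))/244 = -313/244; b = (220·(-58) − 36·(-343))/244 = -103/61.
Residuals: 153/122, -601/244, 50/61, 25/244, -75/122, 407/244, -187/244; SSR = 2945/244.

SSR = 12.07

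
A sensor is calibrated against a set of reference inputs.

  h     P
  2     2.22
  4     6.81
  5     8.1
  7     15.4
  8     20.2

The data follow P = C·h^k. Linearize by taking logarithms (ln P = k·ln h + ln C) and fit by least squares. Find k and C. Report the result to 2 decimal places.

k = 1.56, C = 0.74

With ln Pᵢ as the transformed response and ln hᵢ as the regressor:
Σln h = 7.7142, Σ(ln h)² = 13.1032, Σln P = 10.5478, Σln h·ln P = 18.1499.
Equations: 13.1032·k + 7.7142·ln C = 18.1499;  7.7142·k + 5·ln C = 10.5478.
Δ = 13.1032·5 − (7.7142)² = 6.0066; k = (18.1499·5 − 7.7142·10.5478)/6.0066 = 1.56185, ln C = (13.1032·10.5478 − 7.7142·18.1499)/6.0066 = -0.30013, so C = exp(-0.30013) = 0.74072.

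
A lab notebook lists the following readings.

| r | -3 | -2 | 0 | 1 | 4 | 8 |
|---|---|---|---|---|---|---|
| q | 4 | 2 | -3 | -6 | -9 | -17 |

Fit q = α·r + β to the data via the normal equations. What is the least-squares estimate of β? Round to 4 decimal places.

β = -2.3480

Compute the Gram sums: Σr·r = 94, Σr = 8, Σ1 = 6.
For Aᵀq: Σr·q = -194, Σq = -29.
So AᵀA·[α, β]ᵀ = Aᵀq: [[94, 8]; [8, 6]]·[α, β]ᵀ = [-194, -29]ᵀ.
det = 94·6 − 8² = 500.
α = ((-194)·6 − 8·(-29))/500 = -233/125; β = (94·(-29) − 8·(-194))/500 = -587/250.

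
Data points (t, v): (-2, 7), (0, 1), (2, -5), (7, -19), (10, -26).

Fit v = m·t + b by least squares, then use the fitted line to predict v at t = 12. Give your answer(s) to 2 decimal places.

v̂ = -32.17

Sums needed: Σt·t = 157, Σt = 17, Σ1 = 5.
And Σt·v = -417, Σv = -42.
MᵀM·[m, b]ᵀ = Mᵀv becomes [[157, 17]; [17, 5]]·[m, b]ᵀ = [-417, -42]ᵀ.
Eliminating b: 5·(row 1) − 17·(row 2) gives 496·m = 5·(-417) − 17·(-42) = -1371, so m = -1371/496.
Then b = ((-42) − 17·(-1371/496))/5 = 495/496.
At t = 12: v̂ = (-1371/496)·(12) + (495/496)·(1) = -15957/496.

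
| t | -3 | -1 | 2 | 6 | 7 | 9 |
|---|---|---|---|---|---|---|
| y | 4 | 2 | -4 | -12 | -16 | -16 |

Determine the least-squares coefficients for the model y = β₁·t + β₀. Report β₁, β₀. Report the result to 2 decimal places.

The normal equations are: 180·β₁ + 20·β₀ = -350;  20·β₁ + 6·β₀ = -42.
det = 180·6 − 20² = 680.
β₁ = ((-350)·6 − 20·(-42))/680 = -63/34; β₀ = (180·(-42) − 20·(-350))/680 = -14/17.

β₁ = -1.85, β₀ = -0.82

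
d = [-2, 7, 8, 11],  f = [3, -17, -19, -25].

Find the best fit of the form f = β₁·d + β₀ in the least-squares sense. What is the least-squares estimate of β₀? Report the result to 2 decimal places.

Setting ∂/∂β₁ … = 0 gives: 238·β₁ + 24·β₀ = -552;  24·β₁ + 4·β₀ = -58.
(Σd·d = 238, Σd = 24, Σ1 = 4, Σd·f = -552, Σf = -58.)
det = 238·4 − 24² = 376.
β₁ = ((-552)·4 − 24·(-58))/376 = -102/47; β₀ = (238·(-58) − 24·(-552))/376 = -139/94.

β₀ = -1.48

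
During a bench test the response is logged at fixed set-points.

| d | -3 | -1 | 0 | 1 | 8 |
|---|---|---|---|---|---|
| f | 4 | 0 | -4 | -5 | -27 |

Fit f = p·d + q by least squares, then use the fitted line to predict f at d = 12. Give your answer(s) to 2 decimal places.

Normal-equation sums: Σd·d = 75, Σd = 5, Σ1 = 5.
Moment sums: Σd·f = -233, Σf = -32.
Eliminating q: 5·(row 1) − 5·(row 2) gives 350·p = 5·(-233) − 5·(-32) = -1005, so p = -201/70.
Then q = ((-32) − 5·(-201/70))/5 = -247/70.
At d = 12: f̂ = (-201/70)·(12) + (-247/70)·(1) = -2659/70.

f̂ = -37.99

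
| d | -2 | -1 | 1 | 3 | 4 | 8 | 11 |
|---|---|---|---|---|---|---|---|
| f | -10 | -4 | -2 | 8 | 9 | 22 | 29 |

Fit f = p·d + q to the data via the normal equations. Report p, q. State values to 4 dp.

p = 2.9818, q = -2.7949

From the data, Σd·d = 216, Σd = 24, Σ1 = 7.
And Σd·f = 577, Σf = 52.
Normal equations: [[216, 24]; [24, 7]]·[p, q]ᵀ = [577, 52]ᵀ.
Eliminating q: 7·(row 1) − 24·(row 2) gives 936·p = 7·577 − 24·52 = 2791, so p = 2791/936.
Then q = (52 − 24·(2791/936))/7 = -109/39.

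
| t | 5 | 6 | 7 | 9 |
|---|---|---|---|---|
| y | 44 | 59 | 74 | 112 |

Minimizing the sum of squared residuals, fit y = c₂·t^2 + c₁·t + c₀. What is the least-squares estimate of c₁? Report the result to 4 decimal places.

c₁ = 4.2000

Setting ∂/∂c₂ … = 0 gives: 10883·c₂ + 1413·c₁ + 191·c₀ = 15922;  1413·c₂ + 191·c₁ + 27·c₀ = 2100;  191·c₂ + 27·c₁ + 4·c₀ = 289.
(Σt^2·t^2 = 10883, Σt^2·t = 1413, Σt^2 = 191, Σt·t = 191, Σt = 27, Σ1 = 4, Σt^2·y = 15922, Σt·y = 2100, Σy = 289.)
Solving the 3×3 system (Gaussian elimination) gives c₂ = 10/11, c₁ = 21/5, c₀ = 27/55.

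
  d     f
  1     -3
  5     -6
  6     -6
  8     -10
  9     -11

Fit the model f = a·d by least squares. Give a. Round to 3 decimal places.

Compute the Gram sums: Σd·d = 207.
Right-hand side: Σd·f = -248.
Normal equations: [[207]]·[a]ᵀ = [-248]ᵀ.
Hence a = -248 / 207 ≈ -1.19807.

a = -1.198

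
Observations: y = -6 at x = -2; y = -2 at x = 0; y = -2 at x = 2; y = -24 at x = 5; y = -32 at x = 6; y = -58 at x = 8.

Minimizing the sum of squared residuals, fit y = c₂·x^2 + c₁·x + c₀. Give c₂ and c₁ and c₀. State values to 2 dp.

c₂ = -0.97, c₁ = 0.57, c₀ = -1.07

AᵀA·[c₂, c₁, c₀]ᵀ = Aᵀy reads: 6049·c₂ + 853·c₁ + 133·c₀ = -5496;  853·c₂ + 133·c₁ + 19·c₀ = -768;  133·c₂ + 19·c₁ + 6·c₀ = -124.
(Σx^2·x^2 = 6049, Σx^2·x = 853, Σx^2 = 133, Σx·x = 133, Σx = 19, Σ1 = 6, Σx^2·y = -5496, Σx·y = -768, Σy = -124.)
Inverting the 3×3 Gram matrix, [c₂, c₁, c₀]ᵀ = [-9504/9841, 5636/9841, -812/757]ᵀ.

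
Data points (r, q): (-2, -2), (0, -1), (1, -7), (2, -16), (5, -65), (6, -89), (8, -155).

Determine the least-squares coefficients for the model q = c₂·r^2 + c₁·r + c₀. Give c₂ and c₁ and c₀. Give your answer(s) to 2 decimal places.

The normal equations are: 6050·c₂ + 854·c₁ + 134·c₀ = -14828;  854·c₂ + 134·c₁ + 20·c₀ = -2134;  134·c₂ + 20·c₁ + 7·c₀ = -335.
Solving the 3×3 system (Gaussian elimination) gives c₂ = -80759/40128, c₁ = -119389/40128, c₀ = -5557/6688.

c₂ = -2.01, c₁ = -2.98, c₀ = -0.83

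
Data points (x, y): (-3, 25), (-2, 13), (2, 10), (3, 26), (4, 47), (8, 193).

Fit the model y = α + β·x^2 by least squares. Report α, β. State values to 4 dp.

Forming AᵀA = [[6, 106]; [106, 4546]] and Aᵀy = [314, 13655]ᵀ gives AᵀA·[α, β]ᵀ = Aᵀy.
det = 6·4546 − 106² = 16040.
α = (314·4546 − 106·13655)/16040 = -9993/8020; β = (6·13655 − 106·314)/16040 = 24323/8020.

α = -1.2460, β = 3.0328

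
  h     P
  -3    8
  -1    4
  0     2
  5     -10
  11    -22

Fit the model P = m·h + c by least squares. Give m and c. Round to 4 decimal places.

With design matrix A, AᵀA = [[156, 12]; [12, 5]] and AᵀP = [-320, -18]ᵀ.
det = 156·5 − 12² = 636.
m = ((-320)·5 − 12·(-18))/636 = -346/159; c = (156·(-18) − 12·(-320))/636 = 86/53.

m = -2.1761, c = 1.6226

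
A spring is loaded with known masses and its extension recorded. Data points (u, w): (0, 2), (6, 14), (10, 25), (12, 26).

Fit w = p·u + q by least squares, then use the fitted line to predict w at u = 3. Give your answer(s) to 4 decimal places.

ŵ = 8.3214

From the data, Σu·u = 280, Σu = 28, Σ1 = 4.
Right-hand side: Σu·w = 646, Σw = 67.
Normal equations: [[280, 28]; [28, 4]]·[p, q]ᵀ = [646, 67]ᵀ.
Δ = 280·4 − 28² = 336.
p = (646·4 − 28·67)/336 = 59/28; q = (280·67 − 28·646)/336 = 2.
At u = 3: ŵ = (59/28)·(3) + (2)·(1) = 233/28.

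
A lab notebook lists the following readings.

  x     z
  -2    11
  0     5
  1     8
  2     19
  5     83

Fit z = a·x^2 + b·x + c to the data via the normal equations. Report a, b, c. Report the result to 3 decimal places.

a = 2.766, b = 1.947, c = 4.058

Sums needed: Σx^2·x^2 = 658, Σx^2·x = 126, Σx^2 = 34, Σx·x = 34, Σx = 6, Σ1 = 5.
For Aᵀz: Σx^2·z = 2203, Σx·z = 439, Σz = 126.
So AᵀA·[a, b, c]ᵀ = Aᵀz: [[658, 126, 34]; [126, 34, 6]; [34, 6, 5]]·[a, b, c]ᵀ = [2203, 439, 126]ᵀ.
Inverting the 3×3 Gram matrix, [a, b, c]ᵀ = [14447/5224, 10171/5224, 2650/653]ᵀ.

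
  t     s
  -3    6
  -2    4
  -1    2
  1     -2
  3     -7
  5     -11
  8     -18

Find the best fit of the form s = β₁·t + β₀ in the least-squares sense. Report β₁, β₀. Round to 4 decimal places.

Normal-equation sums: Σt·t = 113, Σt = 11, Σ1 = 7.
Moment sums: Σt·s = -250, Σs = -26.
So AᵀA·[β₁, β₀]ᵀ = Aᵀs: [[113, 11]; [11, 7]]·[β₁, β₀]ᵀ = [-250, -26]ᵀ.
Δ = 113·7 − 11² = 670.
β₁ = ((-250)·7 − 11·(-26))/670 = -732/335; β₀ = (113·(-26) − 11·(-250))/670 = -94/335.

β₁ = -2.1851, β₀ = -0.2806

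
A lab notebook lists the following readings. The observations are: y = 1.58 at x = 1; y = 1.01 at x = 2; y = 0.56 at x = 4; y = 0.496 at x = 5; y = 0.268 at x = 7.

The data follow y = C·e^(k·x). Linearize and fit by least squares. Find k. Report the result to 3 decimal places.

Linearized form: ln y = k·x + ln C. From the 5 transformed points,
AᵀA = [[95.0000, 19.0000]; [19.0000, 5]], rhs = [-14.5652, -2.1304]ᵀ  (here Σx = 19.0000, Σ(x)² = 95.0000, Σln y = -2.1304, Σx·ln y = -14.5652).
Solving (det = 114.0000): k = -0.28376, ln C = 0.65221.

k = -0.284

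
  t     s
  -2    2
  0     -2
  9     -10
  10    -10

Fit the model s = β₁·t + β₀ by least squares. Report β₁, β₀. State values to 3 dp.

Normal-equation sums: Σt·t = 185, Σt = 17, Σ1 = 4.
For Xᵀs: Σt·s = -194, Σs = -20.
XᵀX·[β₁, β₀]ᵀ = Xᵀs becomes [[185, 17]; [17, 4]]·[β₁, β₀]ᵀ = [-194, -20]ᵀ.
det = 185·4 − 17² = 451.
β₁ = ((-194)·4 − 17·(-20))/451 = -436/451; β₀ = (185·(-20) − 17·(-194))/451 = -402/451.

β₁ = -0.967, β₀ = -0.891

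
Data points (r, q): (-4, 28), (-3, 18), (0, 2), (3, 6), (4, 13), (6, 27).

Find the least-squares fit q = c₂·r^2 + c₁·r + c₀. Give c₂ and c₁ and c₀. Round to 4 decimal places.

c₂ = 1.0306, c₁ = -2.0247, c₀ = 2.9198

Entries of XᵀX: Σr^2·r^2 = 1970, Σr^2·r = 216, Σr^2 = 86, Σr·r = 86, Σr = 6, Σ1 = 6.
Moment sums: Σr^2·q = 1844, Σr·q = 66, Σq = 94.
XᵀX·[c₂, c₁, c₀]ᵀ = Xᵀq becomes [[1970, 216, 86]; [216, 86, 6]; [86, 6, 6]]·[c₂, c₁, c₀]ᵀ = [1844, 66, 94]ᵀ.
Inverting the 3×3 Gram matrix, [c₂, c₁, c₀]ᵀ = [6506/6313, -63909/31565, 92164/31565]ᵀ.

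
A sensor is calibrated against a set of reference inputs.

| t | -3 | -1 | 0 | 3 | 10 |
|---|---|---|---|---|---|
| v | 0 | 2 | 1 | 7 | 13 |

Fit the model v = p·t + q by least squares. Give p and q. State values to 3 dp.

MᵀM·[p, q]ᵀ = Mᵀv reads: 119·p + 9·q = 149;  9·p + 5·q = 23.
(Σt·t = 119, Σt = 9, Σ1 = 5, Σt·v = 149, Σv = 23.)
Determinant 119·5 − 9² = 514.
p = (149·5 − 9·23)/514 = 269/257; q = (119·23 − 9·149)/514 = 698/257.

p = 1.047, q = 2.716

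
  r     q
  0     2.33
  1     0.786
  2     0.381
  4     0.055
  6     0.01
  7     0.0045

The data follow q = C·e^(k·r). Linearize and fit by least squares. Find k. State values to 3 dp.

k = -0.890

Taking logs, ln q = k·r + ln C, so regress ln q on r.
AᵀA = [[106.0000, 20.0000]; [20.0000, 6]], rhs = [-79.2292, -13.2692]ᵀ  (here Σr = 20.0000, Σ(r)² = 106.0000, Σln q = -13.2692, Σr·ln q = -79.2292).
Solving (det = 236.0000): k = -0.88980, ln C = 0.75446.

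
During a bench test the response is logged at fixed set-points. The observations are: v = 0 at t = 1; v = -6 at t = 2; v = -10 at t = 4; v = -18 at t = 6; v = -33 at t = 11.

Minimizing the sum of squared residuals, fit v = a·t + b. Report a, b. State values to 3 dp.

With design matrix X, XᵀX = [[178, 24]; [24, 5]] and Xᵀv = [-523, -67]ᵀ.
Eliminating b: 5·(row 1) − 24·(row 2) gives 314·a = 5·(-523) − 24·(-67) = -1007, so a = -1007/314.
Then b = ((-67) − 24·(-1007/314))/5 = 313/157.

a = -3.207, b = 1.994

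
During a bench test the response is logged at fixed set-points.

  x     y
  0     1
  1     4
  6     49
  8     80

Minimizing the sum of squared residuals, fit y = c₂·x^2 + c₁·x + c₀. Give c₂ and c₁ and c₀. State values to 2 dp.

Sums needed: Σx^2·x^2 = 5393, Σx^2·x = 729, Σx^2 = 101, Σx·x = 101, Σx = 15, Σ1 = 4.
And Σx^2·y = 6888, Σx·y = 938, Σy = 134.
AᵀA·[c₂, c₁, c₀]ᵀ = Aᵀy becomes [[5393, 729, 101]; [729, 101, 15]; [101, 15, 4]]·[c₂, c₁, c₀]ᵀ = [6888, 938, 134]ᵀ.
Solving the 3×3 system (Gaussian elimination) gives c₂ = 8585/9076, c₁ = 21133/9076, c₀ = 4013/4538.

c₂ = 0.95, c₁ = 2.33, c₀ = 0.88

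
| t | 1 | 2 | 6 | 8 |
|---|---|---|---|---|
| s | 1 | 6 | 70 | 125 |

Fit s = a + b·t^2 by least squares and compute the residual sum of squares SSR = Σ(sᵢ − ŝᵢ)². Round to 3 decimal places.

Entries of MᵀM: Σ1 = 4, Σt^2 = 105, Σt^2·t^2 = 5409.
Moment sums: Σs = 202, Σt^2·s = 10545.
Eliminating b: 5409·(row 1) − 105·(row 2) gives 10611·a = 5409·202 − 105·10545 = -14607, so a = -541/393.
Then b = (10545 − 105·(-541/393))/5409 = 2330/1179.
Residuals: 472/1179, -623/1179, 91/393, -122/1179; SSR = 66/131.

SSR = 0.504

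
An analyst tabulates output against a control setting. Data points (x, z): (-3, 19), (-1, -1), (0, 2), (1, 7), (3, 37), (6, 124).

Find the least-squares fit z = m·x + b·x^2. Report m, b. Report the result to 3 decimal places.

Entries of MᵀM: Σx·x = 56, Σx·x^2 = 216, Σx^2·x^2 = 1460.
And Σx·z = 806, Σx^2·z = 4974.
Determinant 56·1460 − 216² = 35104.
m = (806·1460 − 216·4974)/35104 = 12797/4388; b = (56·4974 − 216·806)/35104 = 3264/1097.

m = 2.916, b = 2.975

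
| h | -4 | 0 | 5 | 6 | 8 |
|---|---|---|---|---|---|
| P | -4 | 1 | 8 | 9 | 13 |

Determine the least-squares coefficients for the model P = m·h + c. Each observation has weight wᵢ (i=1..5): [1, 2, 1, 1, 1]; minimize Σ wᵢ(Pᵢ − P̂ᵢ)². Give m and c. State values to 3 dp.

m = 1.391, c = 1.188

Normal-equation sums: Σwᵢ·h·h = 141, Σwᵢ·h = 15, Σwᵢ·1 = 6.
And Σwᵢ·h·P = 214, Σwᵢ·P = 28.
So AᵀWA·[m, c]ᵀ = AᵀWP: [[141, 15]; [15, 6]]·[m, c]ᵀ = [214, 28]ᵀ.
det = 141·6 − 15² = 621.
m = (214·6 − 15·28)/621 = 32/23; c = (141·28 − 15·214)/621 = 82/69.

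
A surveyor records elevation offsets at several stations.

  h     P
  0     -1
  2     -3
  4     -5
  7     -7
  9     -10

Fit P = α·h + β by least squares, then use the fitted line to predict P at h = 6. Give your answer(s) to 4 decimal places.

P̂ = -6.7218

The normal system MᵀM·[α, β]ᵀ = MᵀP is [[150, 22]; [22, 5]]·[α, β]ᵀ = [-165, -26]ᵀ.
Δ = 150·5 − 22² = 266.
α = ((-165)·5 − 22·(-26))/266 = -253/266; β = (150·(-26) − 22·(-165))/266 = -135/133.
At h = 6: P̂ = (-253/266)·(6) + (-135/133)·(1) = -894/133.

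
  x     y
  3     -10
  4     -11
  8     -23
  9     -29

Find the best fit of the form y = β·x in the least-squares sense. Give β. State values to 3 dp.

Compute the Gram sums: Σx·x = 170.
Right-hand side: Σx·y = -519.
MᵀM·[β]ᵀ = Mᵀy becomes [[170]]·[β]ᵀ = [-519]ᵀ.
Hence β = -519 / 170 ≈ -3.05294.

β = -3.053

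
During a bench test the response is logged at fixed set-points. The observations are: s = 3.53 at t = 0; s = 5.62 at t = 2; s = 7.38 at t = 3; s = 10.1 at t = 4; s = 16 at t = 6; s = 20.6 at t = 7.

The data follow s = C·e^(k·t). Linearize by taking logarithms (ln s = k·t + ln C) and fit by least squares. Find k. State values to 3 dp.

k = 0.255

Let Y = ln s. Fitting Y = k·t + ln C by least squares:
Σt = 22.0000, Σ(t)² = 114.0000, Σln s = 13.0968, Σt·ln s = 56.5117.
Normal system: [[114.0000, 22.0000]; [22.0000, 6]]·[k, ln C]ᵀ = [56.5117, 13.0968]ᵀ.
Δ = 114.0000·6 − (22.0000)² = 200.0000; k = (56.5117·6 − 22.0000·13.0968)/200.0000 = 0.25470, ln C = (114.0000·13.0968 − 22.0000·56.5117)/200.0000 = 1.24890.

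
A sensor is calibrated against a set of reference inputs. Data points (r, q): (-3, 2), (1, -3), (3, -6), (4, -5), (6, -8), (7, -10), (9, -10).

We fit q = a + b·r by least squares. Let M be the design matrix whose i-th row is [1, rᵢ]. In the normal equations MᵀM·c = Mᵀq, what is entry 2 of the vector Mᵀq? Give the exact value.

Entry 2 ↔ basis r, so (Mᵀq)_{2} = Σᵢ (r)·qᵢ = (-3)·(2) + (1)·(-3) + (3)·(-6) + (4)·(-5) + (6)·(-8) + (7)·(-10) + (9)·(-10) = -255.

-255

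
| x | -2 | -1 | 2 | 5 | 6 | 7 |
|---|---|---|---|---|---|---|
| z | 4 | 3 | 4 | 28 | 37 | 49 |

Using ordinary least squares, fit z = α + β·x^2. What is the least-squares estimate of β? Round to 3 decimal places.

β = 0.997

The normal equations are: 6·α + 119·β = 125;  119·α + 4355·β = 4468.
(Σ1 = 6, Σx^2 = 119, Σx^2·x^2 = 4355, Σz = 125, Σx^2·z = 4468.)
Δ = 6·4355 − 119² = 11969.
α = (125·4355 − 119·4468)/11969 = 12683/11969; β = (6·4468 − 119·125)/11969 = 11933/11969.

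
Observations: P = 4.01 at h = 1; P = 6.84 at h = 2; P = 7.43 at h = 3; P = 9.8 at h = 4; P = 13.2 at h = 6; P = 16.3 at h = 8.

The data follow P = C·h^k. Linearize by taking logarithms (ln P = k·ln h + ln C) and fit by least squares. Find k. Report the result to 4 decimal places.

Let Y = ln P. Fitting Y = k·ln h + ln C by least squares:
Σln h = 7.0493, Σ(ln h)² = 11.1437, Σln P = 12.9709, Σln h·ln P = 17.1273.
Normal system: [[11.1437, 7.0493]; [7.0493, 6]]·[k, ln C]ᵀ = [17.1273, 12.9709]ᵀ.
Slope k = (n·Σln h·ln P − Σln h·Σln P)/(n·Σ(ln h)² − (Σln h)²) = (6·17.1273 − 7.0493·12.9709)/17.1702 = 0.65980; ln C = (Σln P − k·Σln h)/n = 1.38662.

k = 0.6598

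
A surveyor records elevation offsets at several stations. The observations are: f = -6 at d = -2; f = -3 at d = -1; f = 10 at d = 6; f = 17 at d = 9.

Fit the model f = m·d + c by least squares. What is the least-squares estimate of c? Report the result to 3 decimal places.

Setting ∂/∂m … = 0 gives: 122·m + 12·c = 228;  12·m + 4·c = 18.
(Σd·d = 122, Σd = 12, Σ1 = 4, Σd·f = 228, Σf = 18.)
Eliminating c: 4·(row 1) − 12·(row 2) gives 344·m = 4·228 − 12·18 = 696, so m = 87/43.
Then c = (18 − 12·(87/43))/4 = -135/86.

c = -1.570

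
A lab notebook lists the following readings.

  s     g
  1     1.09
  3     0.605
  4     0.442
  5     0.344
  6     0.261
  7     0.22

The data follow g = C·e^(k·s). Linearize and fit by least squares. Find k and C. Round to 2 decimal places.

k = -0.27, C = 1.37

Linearized form: ln g = k·s + ln C. From the 6 transformed points,
AᵀA = [[136.0000, 26.0000]; [26.0000, 6]], rhs = [-28.6811, -5.1573]ᵀ  (here Σs = 26.0000, Σ(s)² = 136.0000, Σln g = -5.1573, Σs·ln g = -28.6811).
Δ = 136.0000·6 − (26.0000)² = 140.0000; k = (-28.6811·6 − 26.0000·-5.1573)/140.0000 = -0.27141, ln C = (136.0000·-5.1573 − 26.0000·-28.6811)/140.0000 = 0.31656, so C = exp(0.31656) = 1.37240.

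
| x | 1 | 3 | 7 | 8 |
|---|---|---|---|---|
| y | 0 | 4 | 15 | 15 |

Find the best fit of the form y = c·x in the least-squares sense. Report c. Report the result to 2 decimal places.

c = 1.93

Sums needed: Σx·x = 123.
For Aᵀy: Σx·y = 237.
Normal equations: [[123]]·[c]ᵀ = [237]ᵀ.
c = 237/123 = 1.92683.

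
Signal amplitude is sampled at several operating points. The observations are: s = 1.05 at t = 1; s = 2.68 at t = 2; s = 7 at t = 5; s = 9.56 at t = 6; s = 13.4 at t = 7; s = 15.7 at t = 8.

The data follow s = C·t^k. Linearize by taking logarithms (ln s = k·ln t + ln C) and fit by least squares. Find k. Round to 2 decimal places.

k = 1.27

Taking logs, ln s = k·ln t + ln C, so regress ln s on ln t.
Sums: Σln t = 8.1197, Σ(ln t)² = 14.3918, Σln s = 10.5870, Σln t·ln s = 18.6364.
Normal system: [[14.3918, 8.1197]; [8.1197, 6]]·[k, ln C]ᵀ = [18.6364, 10.5870]ᵀ.
Solving (det = 20.4213): k = 1.26608, ln C = 0.05114.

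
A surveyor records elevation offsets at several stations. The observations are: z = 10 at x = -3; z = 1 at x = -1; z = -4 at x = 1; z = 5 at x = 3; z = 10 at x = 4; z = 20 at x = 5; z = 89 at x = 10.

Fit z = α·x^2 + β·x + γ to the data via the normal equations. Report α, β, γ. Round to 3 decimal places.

Normal-equation sums: Σx^2·x^2 = 11045, Σx^2·x = 1189, Σx^2 = 161, Σx·x = 161, Σx = 19, Σ1 = 7.
And Σx^2·z = 9692, Σx·z = 1010, Σz = 131.
Inverting the 3×3 Gram matrix, [α, β, γ]ᵀ = [835601/832722, -762277/832722, -7054/3751]ᵀ.

α = 1.003, β = -0.915, γ = -1.881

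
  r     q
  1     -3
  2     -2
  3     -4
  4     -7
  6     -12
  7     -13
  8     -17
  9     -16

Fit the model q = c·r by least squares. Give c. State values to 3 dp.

Forming MᵀM = [[260]] and Mᵀq = [-490]ᵀ gives MᵀM·[c]ᵀ = Mᵀq.
c = (-490)/260 = -1.88462.

c = -1.885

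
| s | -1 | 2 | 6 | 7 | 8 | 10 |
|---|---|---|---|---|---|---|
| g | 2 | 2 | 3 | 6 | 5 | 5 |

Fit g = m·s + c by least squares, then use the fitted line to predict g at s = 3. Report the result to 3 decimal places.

ĝ = 3.012

Entries of MᵀM: Σs·s = 254, Σs = 32, Σ1 = 6.
For Mᵀg: Σs·g = 152, Σg = 23.
Determinant 254·6 − 32² = 500.
m = (152·6 − 32·23)/500 = 44/125; c = (254·23 − 32·152)/500 = 489/250.
At s = 3: ĝ = (44/125)·(3) + (489/250)·(1) = 753/250.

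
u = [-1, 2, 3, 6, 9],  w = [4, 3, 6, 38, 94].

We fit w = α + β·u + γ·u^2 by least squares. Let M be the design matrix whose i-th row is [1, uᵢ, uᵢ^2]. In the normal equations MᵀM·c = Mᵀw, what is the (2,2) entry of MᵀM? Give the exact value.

131

Row 2 ↔ basis u, column 2 ↔ basis u, so (MᵀM)_{2,2} = Σᵢ (u)·(u) = (-1)·(-1) + (2)·(2) + (3)·(3) + (6)·(6) + (9)·(9) = 131.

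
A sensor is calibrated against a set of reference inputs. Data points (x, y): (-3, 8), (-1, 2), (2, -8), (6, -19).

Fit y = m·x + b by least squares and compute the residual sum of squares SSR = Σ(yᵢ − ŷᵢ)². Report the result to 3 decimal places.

SSR = 0.728

From the data, Σx·x = 50, Σx = 4, Σ1 = 4.
Right-hand side: Σx·y = -156, Σy = -17.
Δ = 50·4 − 4² = 184.
m = ((-156)·4 − 4·(-17))/184 = -139/46; b = (50·(-17) − 4·(-156))/184 = -113/92.
Residuals: 15/92, 19/92, -67/92, 33/92; SSR = 67/92.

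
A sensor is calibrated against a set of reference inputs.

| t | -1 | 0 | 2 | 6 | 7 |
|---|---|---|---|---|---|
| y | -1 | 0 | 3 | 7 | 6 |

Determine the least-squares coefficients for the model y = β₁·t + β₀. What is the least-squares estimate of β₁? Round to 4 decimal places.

β₁ = 0.9646

Compute the Gram sums: Σt·t = 90, Σt = 14, Σ1 = 5.
For Mᵀy: Σt·y = 91, Σy = 15.
MᵀM·[β₁, β₀]ᵀ = Mᵀy becomes [[90, 14]; [14, 5]]·[β₁, β₀]ᵀ = [91, 15]ᵀ.
Δ = 90·5 − 14² = 254.
β₁ = (91·5 − 14·15)/254 = 245/254; β₀ = (90·15 − 14·91)/254 = 38/127.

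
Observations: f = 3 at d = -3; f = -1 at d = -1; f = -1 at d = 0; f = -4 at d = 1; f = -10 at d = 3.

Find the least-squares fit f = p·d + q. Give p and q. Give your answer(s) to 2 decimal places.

p = -2.10, q = -2.60

The normal system XᵀX·[p, q]ᵀ = Xᵀf is [[20, 0]; [0, 5]]·[p, q]ᵀ = [-42, -13]ᵀ.
Δ = 20·5 − 0² = 100.
p = ((-42)·5 − 0·(-13))/100 = -21/10; q = (20·(-13) − 0·(-42))/100 = -13/5.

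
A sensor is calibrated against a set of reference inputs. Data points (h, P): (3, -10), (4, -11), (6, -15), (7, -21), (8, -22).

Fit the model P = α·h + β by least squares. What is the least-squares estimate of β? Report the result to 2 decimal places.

β = -1.28

Forming MᵀM = [[174, 28]; [28, 5]] and MᵀP = [-487, -79]ᵀ gives MᵀM·[α, β]ᵀ = MᵀP.
Δ = 174·5 − 28² = 86.
α = ((-487)·5 − 28·(-79))/86 = -223/86; β = (174·(-79) − 28·(-487))/86 = -55/43.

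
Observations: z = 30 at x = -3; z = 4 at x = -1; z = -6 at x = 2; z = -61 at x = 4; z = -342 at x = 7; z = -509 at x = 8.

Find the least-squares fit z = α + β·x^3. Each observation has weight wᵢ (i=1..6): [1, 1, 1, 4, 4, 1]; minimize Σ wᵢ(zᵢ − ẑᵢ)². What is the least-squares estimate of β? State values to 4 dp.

From the data, Σwᵢ·1 = 12, Σwᵢ·x^3 = 2120, Σwᵢ·x^3·x^3 = 749918.
Right-hand side: Σwᵢ·z = -2093, Σwᵢ·x^3·z = -746310.
So MᵀWM·[α, β]ᵀ = MᵀWz: [[12, 2120]; [2120, 749918]]·[α, β]ᵀ = [-2093, -746310]ᵀ.
Determinant 12·749918 − 2120² = 4504616.
α = ((-2093)·749918 − 2120·(-746310))/4504616 = 6299413/2252308; β = (12·(-746310) − 2120·(-2093))/4504616 = -564820/563077.

β = -1.0031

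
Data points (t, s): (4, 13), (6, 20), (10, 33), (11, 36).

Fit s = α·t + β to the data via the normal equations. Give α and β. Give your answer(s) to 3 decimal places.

α = 3.282, β = 0.061

From the data, Σt·t = 273, Σt = 31, Σ1 = 4.
Right-hand side: Σt·s = 898, Σs = 102.
Determinant 273·4 − 31² = 131.
α = (898·4 − 31·102)/131 = 430/131; β = (273·102 − 31·898)/131 = 8/131.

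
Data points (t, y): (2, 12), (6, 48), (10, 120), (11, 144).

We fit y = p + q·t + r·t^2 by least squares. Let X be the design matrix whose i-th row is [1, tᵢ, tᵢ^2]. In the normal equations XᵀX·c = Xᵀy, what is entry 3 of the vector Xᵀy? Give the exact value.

Entry 3 ↔ basis t^2, so (Xᵀy)_{3} = Σᵢ (t^2)·yᵢ = (4)·(12) + (36)·(48) + (100)·(120) + (121)·(144) = 31200.

31200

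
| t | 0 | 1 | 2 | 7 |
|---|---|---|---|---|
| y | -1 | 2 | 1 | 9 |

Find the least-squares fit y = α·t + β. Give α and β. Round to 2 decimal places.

Sums needed: Σt·t = 54, Σt = 10, Σ1 = 4.
And Σt·y = 67, Σy = 11.
So XᵀX·[α, β]ᵀ = Xᵀy: [[54, 10]; [10, 4]]·[α, β]ᵀ = [67, 11]ᵀ.
Δ = 54·4 − 10² = 116.
α = (67·4 − 10·11)/116 = 79/58; β = (54·11 − 10·67)/116 = -19/29.

α = 1.36, β = -0.66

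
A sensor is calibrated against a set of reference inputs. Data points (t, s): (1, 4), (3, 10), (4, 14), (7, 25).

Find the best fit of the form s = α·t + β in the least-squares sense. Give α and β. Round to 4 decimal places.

α = 3.5333, β = 0.0000

From the data, Σt·t = 75, Σt = 15, Σ1 = 4.
And Σt·s = 265, Σs = 53.
So AᵀA·[α, β]ᵀ = Aᵀs: [[75, 15]; [15, 4]]·[α, β]ᵀ = [265, 53]ᵀ.
Eliminating β: 4·(row 1) − 15·(row 2) gives 75·α = 4·265 − 15·53 = 265, so α = 53/15.
Then β = (53 − 15·(53/15))/4 = 0.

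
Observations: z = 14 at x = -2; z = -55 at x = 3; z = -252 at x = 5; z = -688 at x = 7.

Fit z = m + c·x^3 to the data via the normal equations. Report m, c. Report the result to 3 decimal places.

m = -1.596, c = -2.001

With design matrix M, MᵀM = [[4, 487]; [487, 134067]] and Mᵀz = [-981, -269081]ᵀ.
Eliminating c: 134067·(row 1) − 487·(row 2) gives 299099·m = 134067·(-981) − 487·(-269081) = -477280, so m = -477280/299099.
Then c = ((-269081) − 487·(-477280/299099))/134067 = -598577/299099.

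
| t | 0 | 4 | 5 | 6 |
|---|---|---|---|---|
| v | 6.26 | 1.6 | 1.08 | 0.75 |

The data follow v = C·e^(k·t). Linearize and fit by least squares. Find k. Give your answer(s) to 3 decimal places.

Linearized form: ln v = k·t + ln C. From the 4 transformed points,
AᵀA = [[77.0000, 15.0000]; [15.0000, 4]], rhs = [0.5387, 2.0935]ᵀ  (here Σt = 15.0000, Σ(t)² = 77.0000, Σln v = 2.0935, Σt·ln v = 0.5387).
Slope k = (n·Σt·ln v − Σt·Σln v)/(n·Σ(t)² − (Σt)²) = (4·0.5387 − 15.0000·2.0935)/83.0000 = -0.35237; ln C = (Σln v − k·Σt)/n = 1.84477.

k = -0.352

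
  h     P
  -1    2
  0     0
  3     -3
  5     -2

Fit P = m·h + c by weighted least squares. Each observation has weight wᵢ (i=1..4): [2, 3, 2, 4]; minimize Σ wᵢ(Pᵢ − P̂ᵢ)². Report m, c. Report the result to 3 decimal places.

m = -0.594, c = 0.387

The normal system XᵀWX·[m, c]ᵀ = XᵀWP is [[120, 24]; [24, 11]]·[m, c]ᵀ = [-62, -10]ᵀ.
Determinant 120·11 − 24² = 744.
m = ((-62)·11 − 24·(-10))/744 = -221/372; c = (120·(-10) − 24·(-62))/744 = 12/31.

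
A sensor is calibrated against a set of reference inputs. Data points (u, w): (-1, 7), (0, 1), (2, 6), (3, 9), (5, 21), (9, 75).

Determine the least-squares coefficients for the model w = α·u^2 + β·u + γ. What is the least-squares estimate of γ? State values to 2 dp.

γ = 3.35

Normal-equation sums: Σu^2·u^2 = 7284, Σu^2·u = 888, Σu^2 = 120, Σu·u = 120, Σu = 18, Σ1 = 6.
Right-hand side: Σu^2·w = 6712, Σu·w = 812, Σw = 119.
Inverting the 3×3 Gram matrix, [α, β, γ]ᵀ = [173/165, -493/330, 184/55]ᵀ.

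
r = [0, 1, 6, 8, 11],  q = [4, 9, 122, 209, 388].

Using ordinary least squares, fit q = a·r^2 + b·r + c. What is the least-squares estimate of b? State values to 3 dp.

b = 1.156

Sums needed: Σr^2·r^2 = 20034, Σr^2·r = 2060, Σr^2 = 222, Σr·r = 222, Σr = 26, Σ1 = 5.
For Aᵀq: Σr^2·q = 64725, Σr·q = 6681, Σq = 732.
Normal equations: [[20034, 2060, 222]; [2060, 222, 26]; [222, 26, 5]]·[a, b, c]ᵀ = [64725, 6681, 732]ᵀ.
Inverting the 3×3 Gram matrix, [a, b, c]ᵀ = [484557/158174, 182859/158174, 345738/79087]ᵀ.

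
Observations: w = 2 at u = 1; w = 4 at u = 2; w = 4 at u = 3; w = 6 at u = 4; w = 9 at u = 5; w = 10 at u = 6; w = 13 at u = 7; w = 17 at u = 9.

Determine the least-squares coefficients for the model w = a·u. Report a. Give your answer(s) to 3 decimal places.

Normal-equation sums: Σu·u = 221.
For Aᵀw: Σu·w = 395.
So AᵀA·[a]ᵀ = Aᵀw: [[221]]·[a]ᵀ = [395]ᵀ.
a = 395/221 = 1.78733.

a = 1.787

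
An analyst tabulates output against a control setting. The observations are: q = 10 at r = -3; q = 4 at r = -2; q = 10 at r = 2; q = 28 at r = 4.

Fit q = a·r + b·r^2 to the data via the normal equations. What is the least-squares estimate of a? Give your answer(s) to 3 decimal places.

Normal-equation sums: Σr·r = 33, Σr·r^2 = 37, Σr^2·r^2 = 369.
And Σr·q = 94, Σr^2·q = 594.
So AᵀA·[a, b]ᵀ = Aᵀq: [[33, 37]; [37, 369]]·[a, b]ᵀ = [94, 594]ᵀ.
Eliminating b: 369·(row 1) − 37·(row 2) gives 10808·a = 369·94 − 37·594 = 12708, so a = 3177/2702.
Then b = (594 − 37·(3177/2702))/369 = 4031/2702.

a = 1.176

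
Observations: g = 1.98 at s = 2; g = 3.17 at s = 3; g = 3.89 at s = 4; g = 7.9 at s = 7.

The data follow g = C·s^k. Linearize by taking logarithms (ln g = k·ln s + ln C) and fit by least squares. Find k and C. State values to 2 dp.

k = 1.09, C = 0.92

With ln gᵢ as the transformed response and ln sᵢ as the regressor:
XᵀX = [[7.3958, 5.1240]; [5.1240, 4]], rhs = [7.6461, 5.2621]ᵀ  (here Σln s = 5.1240, Σ(ln s)² = 7.3958, Σln g = 5.2621, Σln s·ln g = 7.6461).
Slope k = (n·Σln s·ln g − Σln s·Σln g)/(n·Σ(ln s)² − (Σln s)²) = (4·7.6461 − 5.1240·5.2621)/3.3281 = 1.08815; ln C = (Σln g − k·Σln s)/n = -0.07838, so C = exp(-0.07838) = 0.92461.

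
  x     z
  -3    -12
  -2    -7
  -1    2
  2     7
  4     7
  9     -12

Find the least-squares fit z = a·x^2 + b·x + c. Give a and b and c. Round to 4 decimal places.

a = -0.5557, b = 3.2885, c = 3.2191

Forming AᵀA = [[6931, 765, 115]; [765, 115, 9]; [115, 9, 6]] and Aᵀz = [-966, -18, -15]ᵀ gives AᵀA·[a, b, c]ᵀ = Aᵀz.
Row-reducing yields a = -2283/4108, b = 171/52, c = 3306/1027.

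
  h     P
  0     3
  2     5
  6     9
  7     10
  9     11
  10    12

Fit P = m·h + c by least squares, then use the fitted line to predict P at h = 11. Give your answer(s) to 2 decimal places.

Normal-equation sums: Σh·h = 270, Σh = 34, Σ1 = 6.
Moment sums: Σh·P = 353, ΣP = 50.
Eliminating c: 6·(row 1) − 34·(row 2) gives 464·m = 6·353 − 34·50 = 418, so m = 209/232.
Then c = (50 − 34·(209/232))/6 = 749/232.
At h = 11: P̂ = (209/232)·(11) + (749/232)·(1) = 381/29.

P̂ = 13.14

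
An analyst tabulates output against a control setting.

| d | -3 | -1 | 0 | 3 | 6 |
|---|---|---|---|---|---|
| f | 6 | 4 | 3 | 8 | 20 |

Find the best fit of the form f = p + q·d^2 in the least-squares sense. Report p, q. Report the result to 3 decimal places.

p = 3.061, q = 0.467

From the data, Σ1 = 5, Σd^2 = 55, Σd^2·d^2 = 1459.
And Σf = 41, Σd^2·f = 850.
Normal equations: [[5, 55]; [55, 1459]]·[p, q]ᵀ = [41, 850]ᵀ.
Δ = 5·1459 − 55² = 4270.
p = (41·1459 − 55·850)/4270 = 1867/610; q = (5·850 − 55·41)/4270 = 57/122.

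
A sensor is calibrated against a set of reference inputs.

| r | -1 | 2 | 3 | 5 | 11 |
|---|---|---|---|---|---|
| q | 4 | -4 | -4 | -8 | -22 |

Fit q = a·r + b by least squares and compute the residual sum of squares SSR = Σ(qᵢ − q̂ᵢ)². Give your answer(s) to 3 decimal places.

SSR = 3.550

Compute the Gram sums: Σr·r = 160, Σr = 20, Σ1 = 5.
Moment sums: Σr·q = -306, Σq = -34.
AᵀA·[a, b]ᵀ = Aᵀq becomes [[160, 20]; [20, 5]]·[a, b]ᵀ = [-306, -34]ᵀ.
det = 160·5 − 20² = 400.
a = ((-306)·5 − 20·(-34))/400 = -17/8; b = (160·(-34) − 20·(-306))/400 = 17/10.
Residuals: 7/40, -29/20, 27/40, 37/40, -13/40; SSR = 71/20.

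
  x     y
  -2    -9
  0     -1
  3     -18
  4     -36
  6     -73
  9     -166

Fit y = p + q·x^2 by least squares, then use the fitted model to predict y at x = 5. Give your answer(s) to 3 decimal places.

ŷ = -51.856

Compute the Gram sums: Σ1 = 6, Σx^2 = 146, Σx^2·x^2 = 8210.
For Aᵀy: Σy = -303, Σx^2·y = -16848.
AᵀA·[p, q]ᵀ = Aᵀy becomes [[6, 146]; [146, 8210]]·[p, q]ᵀ = [-303, -16848]ᵀ.
Determinant 6·8210 − 146² = 27944.
p = ((-303)·8210 − 146·(-16848))/27944 = -13911/13972; q = (6·(-16848) − 146·(-303))/27944 = -28425/13972.
At x = 5: ŷ = (-13911/13972)·(1) + (-28425/13972)·(25) = -181134/3493.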